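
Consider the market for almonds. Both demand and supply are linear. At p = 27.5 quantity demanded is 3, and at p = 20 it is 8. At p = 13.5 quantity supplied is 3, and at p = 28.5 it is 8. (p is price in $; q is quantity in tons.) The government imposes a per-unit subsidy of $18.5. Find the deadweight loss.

Demand slope = (20 − 27.5)/(8 − 3) = −1.5, so p = 32 − 1.5q.
Supply slope = (28.5 − 13.5)/(8 − 3) = 3, so p = 4.5 + 3q.
Competitive equilibrium: 32 − 1.5q = 4.5 + 3q → q* = 6.1111, p* = 22.8333.
The subsidy lowers effective supply by 18.5: p = 3q − 14.
New quantity: 32 − 1.5q = 3q − 14 → q' = 10.2222.
Overproduction Δq = 10.2222 − 6.1111 = 4.1111; wedge = subsidy = 18.5.
Deadweight loss = ½ × 4.1111 × 18.5 = $38.03.

$38.03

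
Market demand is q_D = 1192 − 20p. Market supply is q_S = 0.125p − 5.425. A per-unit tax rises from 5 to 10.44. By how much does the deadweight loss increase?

5.22

In inverse form: demand p = 59.6 − 0.05q, supply p = 43.4 + 8q.
Competitive equilibrium: 59.6 − 0.05q = 43.4 + 8q → q* = 2.0124, p* = 59.4994.
For a per-unit tax t: Δq = t/8.05, so DWL = ½·t·(t/8.05) = t²/16.1.
At t = 5: DWL = 1.553. At t = 10.44: DWL = 6.77.
Increase = 6.77 − 1.553 = 5.22.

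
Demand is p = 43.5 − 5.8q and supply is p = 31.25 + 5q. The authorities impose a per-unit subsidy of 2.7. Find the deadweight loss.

Competitive equilibrium: 43.5 − 5.8q = 31.25 + 5q → q* = 1.1343, p* = 36.9213.
The subsidy lowers effective supply by 2.7: p = 28.55 + 5q.
New quantity: 43.5 − 5.8q = 28.55 + 5q → q' = 1.3843.
Overproduction Δq = 1.3843 − 1.1343 = 0.25; wedge = subsidy = 2.7.
Deadweight loss = ½ × 0.25 × 2.7 = 0.34.

0.34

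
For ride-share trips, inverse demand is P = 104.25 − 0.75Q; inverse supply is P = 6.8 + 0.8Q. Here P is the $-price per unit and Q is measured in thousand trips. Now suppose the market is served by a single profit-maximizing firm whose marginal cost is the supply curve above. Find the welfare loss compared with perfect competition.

$325.74 thousand

Competitive equilibrium: 104.25 − 0.75Q = 6.8 + 0.8Q → Q* = 62.871, P* = 57.0968.
Marginal revenue: MR = 104.25 − 1.5Q. Set MR = MC: 104.25 − 1.5Q = 6.8 + 0.8Q → Q_m = 42.3696.
Price P_m = 104.25 − 0.75·42.3696 = 72.4728; MC(Q_m) = 6.8 + 0.8·42.3696 = 40.6957.
Competitive Q* = 62.871, so ΔQ = 20.5014; wedge = 72.4728 − 40.6957 = 31.7771.
Deadweight loss = ½ × 20.5014 × 31.7771 = $325.74 thousand.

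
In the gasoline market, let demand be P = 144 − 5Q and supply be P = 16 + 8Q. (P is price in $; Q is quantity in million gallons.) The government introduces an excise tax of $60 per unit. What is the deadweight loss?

$138.46 million

Competitive equilibrium: 144 − 5Q = 16 + 8Q → Q* = 9.8462, P* = 94.7692.
With the tax, the buyer price exceeds the seller price by 60: (144 − 5Q) − (16 + 8Q) = 60 → Q' = 5.2308.
ΔQ = 9.8462 − 5.2308 = 4.6154; the wedge equals the tax, 60.
Welfare loss = ½ × 4.6154 × 60 = $138.46 million.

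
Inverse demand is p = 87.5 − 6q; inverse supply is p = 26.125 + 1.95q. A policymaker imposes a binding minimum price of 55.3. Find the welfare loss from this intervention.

22.02

Competitive equilibrium: 87.5 − 6q = 26.125 + 1.95q → q* = 7.7201, p* = 41.1792.
At the floor p = 55.3, quantity demanded = (87.5 − 55.3)/6 = 5.3667.
Sellers' marginal cost at q' = 5.3667: 26.125 + 1.95·5.3667 = 36.5901.
Δq = 7.7201 − 5.3667 = 2.3534; wedge = 55.3 − 36.5901 = 18.7099.
DWL = ½ × 2.3534 × 18.7099 = 22.02.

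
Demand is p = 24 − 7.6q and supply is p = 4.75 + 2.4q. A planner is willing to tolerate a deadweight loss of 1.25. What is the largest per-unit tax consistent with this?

Competitive equilibrium: 24 − 7.6q = 4.75 + 2.4q → q* = 1.925, p* = 9.37.
A tax t gives Δq = t/10 and wedge t, so DWL = t²/20.
t²/20 = 1.25 → t² = 25 → t = 5.

5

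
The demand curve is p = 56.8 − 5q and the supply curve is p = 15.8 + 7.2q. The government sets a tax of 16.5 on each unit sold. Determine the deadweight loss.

Competitive equilibrium: 56.8 − 5q = 15.8 + 7.2q → q* = 3.3607, p* = 39.9967.
With the tax, the buyer price exceeds the seller price by 16.5: (56.8 − 5q) − (15.8 + 7.2q) = 16.5 → q' = 2.0082.
Δq = 3.3607 − 2.0082 = 1.3525; the wedge equals the tax, 16.5.
The triangle = ½ × 1.3525 × 16.5 = 11.16.

11.16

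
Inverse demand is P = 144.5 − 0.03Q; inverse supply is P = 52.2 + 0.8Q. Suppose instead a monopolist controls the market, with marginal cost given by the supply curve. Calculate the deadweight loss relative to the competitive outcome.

Competitive equilibrium: 144.5 − 0.03Q = 52.2 + 0.8Q → Q* = 111.20482, P* = 141.16386.
Marginal revenue: MR = 144.5 − 0.06Q. Set MR = MC: 144.5 − 0.06Q = 52.2 + 0.8Q → Q_m = 107.32558.
Price P_m = 144.5 − 0.03·107.32558 = 141.28023; MC(Q_m) = 52.2 + 0.8·107.32558 = 138.06046.
Competitive Q* = 111.20482, so ΔQ = 3.87924; wedge = 141.28023 − 138.06046 = 3.21977.
The triangle = ½ × 3.87924 × 3.21977 = 6.25.

6.25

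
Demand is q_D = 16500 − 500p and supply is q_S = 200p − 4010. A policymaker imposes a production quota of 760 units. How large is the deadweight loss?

4158.35

In inverse form: demand p = 33 − 0.002q, supply p = 20.05 + 0.005q.
Competitive equilibrium: 33 − 0.002q = 20.05 + 0.005q → q* = 1850, p* = 29.3.
At q = 760: demand price = 33 − 0.002·760 = 31.48; supply price = 20.05 + 0.005·760 = 23.85.
Δq = 1850 − 760 = 1090; wedge = 31.48 − 23.85 = 7.63.
The triangle = ½ × 1090 × 7.63 = 4158.35.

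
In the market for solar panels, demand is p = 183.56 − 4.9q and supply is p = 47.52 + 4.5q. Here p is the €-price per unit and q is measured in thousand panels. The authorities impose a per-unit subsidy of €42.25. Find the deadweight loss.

Competitive equilibrium: 183.56 − 4.9q = 47.52 + 4.5q → q* = 14.4723, p* = 112.6455.
The subsidy lowers effective supply by 42.25: p = 5.27 + 4.5q.
New quantity: 183.56 − 4.9q = 5.27 + 4.5q → q' = 18.967.
Overproduction Δq = 18.967 − 14.4723 = 4.4947; wedge = subsidy = 42.25.
Welfare loss = ½ × 4.4947 × 42.25 = €94.95 thousand.

€94.95 thousand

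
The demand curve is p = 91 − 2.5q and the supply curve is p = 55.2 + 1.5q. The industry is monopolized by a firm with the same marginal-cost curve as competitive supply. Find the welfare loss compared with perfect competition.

Competitive equilibrium: 91 − 2.5q = 55.2 + 1.5q → q* = 8.95, p* = 68.625.
Marginal revenue: MR = 91 − 5q. Set MR = MC: 91 − 5q = 55.2 + 1.5q → q_m = 5.5077.
Price p_m = 91 − 2.5·5.5077 = 77.2308; MC(q_m) = 55.2 + 1.5·5.5077 = 63.4616.
Competitive q* = 8.95, so Δq = 3.4423; wedge = 77.2308 − 63.4616 = 13.7692.
DWL = ½ × 3.4423 × 13.7692 = 23.70.

23.70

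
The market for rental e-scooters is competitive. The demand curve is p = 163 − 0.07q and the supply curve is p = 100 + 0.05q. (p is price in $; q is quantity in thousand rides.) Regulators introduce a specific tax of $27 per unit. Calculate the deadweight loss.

Competitive equilibrium: 163 − 0.07q = 100 + 0.05q → q* = 525, p* = 126.25.
With the tax, the buyer price exceeds the seller price by 27: (163 − 0.07q) − (100 + 0.05q) = 27 → q' = 300.
Δq = 525 − 300 = 225; the wedge equals the tax, 27.
The triangle = ½ × 225 × 27 = $3037.50 thousand.

$3037.50 thousand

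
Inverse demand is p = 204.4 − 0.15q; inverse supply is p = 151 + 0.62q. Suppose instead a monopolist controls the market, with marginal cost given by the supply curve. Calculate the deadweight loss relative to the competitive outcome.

Competitive equilibrium: 204.4 − 0.15q = 151 + 0.62q → q* = 69.3506, p* = 193.9974.
Marginal revenue: MR = 204.4 − 0.3q. Set MR = MC: 204.4 − 0.3q = 151 + 0.62q → q_m = 58.0435.
Price p_m = 204.4 − 0.15·58.0435 = 195.6935; MC(q_m) = 151 + 0.62·58.0435 = 186.987.
Competitive q* = 69.3506, so Δq = 11.3071; wedge = 195.6935 − 186.987 = 8.7065.
DWL = ½ × 11.3071 × 8.7065 = 49.22.

49.22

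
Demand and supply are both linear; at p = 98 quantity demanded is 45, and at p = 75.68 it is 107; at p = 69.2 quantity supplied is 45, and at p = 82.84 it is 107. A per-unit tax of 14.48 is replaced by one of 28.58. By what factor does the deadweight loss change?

3.896

Demand slope = (75.68 − 98)/(107 − 45) = −0.36, so p = 114.2 − 0.36q.
Supply slope = (82.84 − 69.2)/(107 − 45) = 0.22, so p = 59.3 + 0.22q.
Competitive equilibrium: 114.2 − 0.36q = 59.3 + 0.22q → q* = 94.6552, p* = 80.1241.
For a per-unit tax t: Δq = t/0.58, so DWL = ½·t·(t/0.58) = t²/1.16.
At t = 14.48: DWL = 180.750. At t = 28.58: DWL = 704.152.
Ratio = (28.58/14.48)² = 3.896.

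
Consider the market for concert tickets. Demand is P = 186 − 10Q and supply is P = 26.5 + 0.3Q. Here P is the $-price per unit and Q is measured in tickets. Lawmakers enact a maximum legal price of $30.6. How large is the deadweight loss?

Competitive equilibrium: 186 − 10Q = 26.5 + 0.3Q → Q* = 15.48544, P* = 31.14563.
At the ceiling P = 30.6, quantity supplied = (30.6 − 26.5)/0.3 = 13.66667.
Willingness to pay at Q' = 13.66667: 186 − 10·13.66667 = 49.3333.
ΔQ = 15.48544 − 13.66667 = 1.81877; wedge = 49.3333 − 30.6 = 18.7333.
Deadweight loss = ½ × 1.81877 × 18.7333 = $17.04.

$17.04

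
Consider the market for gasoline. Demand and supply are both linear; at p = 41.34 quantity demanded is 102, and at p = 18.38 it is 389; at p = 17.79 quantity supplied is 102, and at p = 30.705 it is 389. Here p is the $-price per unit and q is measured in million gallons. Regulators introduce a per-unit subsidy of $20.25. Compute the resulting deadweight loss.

Demand slope = (18.38 − 41.34)/(389 − 102) = −0.08, so p = 49.5 − 0.08q.
Supply slope = (30.705 − 17.79)/(389 − 102) = 0.045, so p = 13.2 + 0.045q.
Competitive equilibrium: 49.5 − 0.08q = 13.2 + 0.045q → q* = 290.4, p* = 26.268.
The subsidy lowers effective supply by 20.25: p = 0.045q − 7.05.
New quantity: 49.5 − 0.08q = 0.045q − 7.05 → q' = 452.4.
Overproduction Δq = 452.4 − 290.4 = 162; wedge = subsidy = 20.25.
Deadweight loss = ½ × 162 × 20.25 = $1640.25 million.

$1640.25 million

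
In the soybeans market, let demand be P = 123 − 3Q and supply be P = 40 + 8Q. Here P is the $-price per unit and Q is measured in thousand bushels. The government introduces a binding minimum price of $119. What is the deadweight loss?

$212.25 thousand

Competitive equilibrium: 123 − 3Q = 40 + 8Q → Q* = 7.5455, P* = 100.3636.
At the floor P = 119, quantity demanded = (123 − 119)/3 = 1.3333.
Sellers' marginal cost at Q' = 1.3333: 40 + 8·1.3333 = 50.6664.
ΔQ = 7.5455 − 1.3333 = 6.2122; wedge = 119 − 50.6664 = 68.3336.
The triangle = ½ × 6.2122 × 68.3336 = $212.25 thousand.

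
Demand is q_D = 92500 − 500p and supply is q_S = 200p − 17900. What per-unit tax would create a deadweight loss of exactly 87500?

35

In inverse form: demand p = 185 − 0.002q, supply p = 89.5 + 0.005q.
Competitive equilibrium: 185 − 0.002q = 89.5 + 0.005q → q* = 13642.8571, p* = 157.7143.
A tax t gives Δq = t/0.007 and wedge t, so DWL = t²/0.014.
t²/0.014 = 87500 → t² = 1225 → t = 35.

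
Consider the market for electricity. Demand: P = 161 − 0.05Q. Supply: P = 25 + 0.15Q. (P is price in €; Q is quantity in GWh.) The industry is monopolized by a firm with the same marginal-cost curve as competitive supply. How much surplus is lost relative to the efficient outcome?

Competitive equilibrium: 161 − 0.05Q = 25 + 0.15Q → Q* = 680, P* = 127.
Marginal revenue: MR = 161 − 0.1Q. Set MR = MC: 161 − 0.1Q = 25 + 0.15Q → Q_m = 544.
Price P_m = 161 − 0.05·544 = 133.8; MC(Q_m) = 25 + 0.15·544 = 106.6.
Competitive Q* = 680, so ΔQ = 136; wedge = 133.8 − 106.6 = 27.2.
Deadweight loss = ½ × 136 × 27.2 = €1849.60.

€1849.60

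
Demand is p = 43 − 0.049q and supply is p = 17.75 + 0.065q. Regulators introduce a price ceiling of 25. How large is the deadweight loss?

689.11

Competitive equilibrium: 43 − 0.049q = 17.75 + 0.065q → q* = 221.4912, p* = 32.1469.
At the ceiling p = 25, quantity supplied = (25 − 17.75)/0.065 = 111.5385.
Willingness to pay at q' = 111.5385: 43 − 0.049·111.5385 = 37.5346.
Δq = 221.4912 − 111.5385 = 109.9527; wedge = 37.5346 − 25 = 12.5346.
Welfare loss = ½ × 109.9527 × 12.5346 = 689.11.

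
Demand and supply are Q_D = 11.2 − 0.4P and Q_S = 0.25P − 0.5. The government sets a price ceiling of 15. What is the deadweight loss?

1.83

In inverse form: demand P = 28 − 2.5Q, supply P = 2 + 4Q.
Competitive equilibrium: 28 − 2.5Q = 2 + 4Q → Q* = 4, P* = 18.
At the ceiling P = 15, quantity supplied = (15 − 2)/4 = 3.25.
Willingness to pay at Q' = 3.25: 28 − 2.5·3.25 = 19.875.
ΔQ = 4 − 3.25 = 0.75; wedge = 19.875 − 15 = 4.875.
DWL = ½ × 0.75 × 4.875 = 1.83.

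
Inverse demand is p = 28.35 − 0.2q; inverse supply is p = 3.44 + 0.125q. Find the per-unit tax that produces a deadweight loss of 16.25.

3.25

Competitive equilibrium: 28.35 − 0.2q = 3.44 + 0.125q → q* = 76.6462, p* = 13.0208.
A tax t gives Δq = t/0.325 and wedge t, so DWL = t²/0.65.
t²/0.65 = 16.25 → t² = 10.5625 → t = 3.25.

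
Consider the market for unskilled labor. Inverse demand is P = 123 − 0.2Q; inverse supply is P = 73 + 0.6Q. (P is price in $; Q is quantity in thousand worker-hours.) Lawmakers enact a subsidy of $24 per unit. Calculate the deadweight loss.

$360 thousand

Competitive equilibrium: 123 − 0.2Q = 73 + 0.6Q → Q* = 62.5, P* = 110.5.
The subsidy lowers effective supply by 24: P = 49 + 0.6Q.
New quantity: 123 − 0.2Q = 49 + 0.6Q → Q' = 92.5.
Overproduction ΔQ = 92.5 − 62.5 = 30; wedge = subsidy = 24.
Deadweight loss = ½ × 30 × 24 = $360 thousand.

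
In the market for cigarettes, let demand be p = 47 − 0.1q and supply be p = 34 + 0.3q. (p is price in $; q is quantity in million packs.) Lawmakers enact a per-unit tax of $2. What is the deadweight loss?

$5 million

Competitive equilibrium: 47 − 0.1q = 34 + 0.3q → q* = 32.5, p* = 43.75.
With the tax, the buyer price exceeds the seller price by 2: (47 − 0.1q) − (34 + 0.3q) = 2 → q' = 27.5.
Δq = 32.5 − 27.5 = 5; the wedge equals the tax, 2.
DWL = ½ × 5 × 2 = $5 million.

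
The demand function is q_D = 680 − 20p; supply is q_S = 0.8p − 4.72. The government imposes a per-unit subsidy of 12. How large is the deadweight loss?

In inverse form: demand p = 34 − 0.05q, supply p = 5.9 + 1.25q.
Competitive equilibrium: 34 − 0.05q = 5.9 + 1.25q → q* = 21.6154, p* = 32.9192.
The subsidy lowers effective supply by 12: p = 1.25q − 6.1.
New quantity: 34 − 0.05q = 1.25q − 6.1 → q' = 30.8462.
Overproduction Δq = 30.8462 − 21.6154 = 9.2308; wedge = subsidy = 12.
Deadweight loss = ½ × 9.2308 × 12 = 55.38.

55.38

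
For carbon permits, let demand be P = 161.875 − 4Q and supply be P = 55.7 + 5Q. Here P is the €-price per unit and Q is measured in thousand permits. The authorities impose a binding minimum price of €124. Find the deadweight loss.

Competitive equilibrium: 161.875 − 4Q = 55.7 + 5Q → Q* = 11.7972, P* = 114.6861.
At the floor P = 124, quantity demanded = (161.875 − 124)/4 = 9.4688.
Sellers' marginal cost at Q' = 9.4688: 55.7 + 5·9.4688 = 103.044.
ΔQ = 11.7972 − 9.4688 = 2.3284; wedge = 124 − 103.044 = 20.956.
The triangle = ½ × 2.3284 × 20.956 = €24.40 thousand.

€24.40 thousand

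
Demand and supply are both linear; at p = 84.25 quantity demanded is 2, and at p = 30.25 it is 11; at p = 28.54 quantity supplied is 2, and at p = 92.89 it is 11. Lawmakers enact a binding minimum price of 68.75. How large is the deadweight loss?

Demand slope = (30.25 − 84.25)/(11 − 2) = −6, so p = 96.25 − 6q.
Supply slope = (92.89 − 28.54)/(11 − 2) = 7.15, so p = 14.24 + 7.15q.
Competitive equilibrium: 96.25 − 6q = 14.24 + 7.15q → q* = 6.2365, p* = 58.831.
At the floor p = 68.75, quantity demanded = (96.25 − 68.75)/6 = 4.5833.
Sellers' marginal cost at q' = 4.5833: 14.24 + 7.15·4.5833 = 47.0106.
Δq = 6.2365 − 4.5833 = 1.6532; wedge = 68.75 − 47.0106 = 21.7394.
Deadweight loss = ½ × 1.6532 × 21.7394 = 17.97.

17.97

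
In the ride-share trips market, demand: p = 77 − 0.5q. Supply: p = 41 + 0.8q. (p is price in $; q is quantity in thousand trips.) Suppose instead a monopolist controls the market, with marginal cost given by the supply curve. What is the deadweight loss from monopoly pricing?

Competitive equilibrium: 77 − 0.5q = 41 + 0.8q → q* = 27.6923, p* = 63.1538.
Marginal revenue: MR = 77 − q. Set MR = MC: 77 − q = 41 + 0.8q → q_m = 20.
Price p_m = 77 − 0.5·20 = 67; MC(q_m) = 41 + 0.8·20 = 57.
Competitive q* = 27.6923, so Δq = 7.6923; wedge = 67 − 57 = 10.
The triangle = ½ × 7.6923 × 10 = $38.46 thousand.

$38.46 thousand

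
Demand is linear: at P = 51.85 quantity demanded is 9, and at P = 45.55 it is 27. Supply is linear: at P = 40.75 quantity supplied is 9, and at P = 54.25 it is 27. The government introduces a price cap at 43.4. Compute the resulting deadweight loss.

23.65

Demand slope = (45.55 − 51.85)/(27 − 9) = −0.35, so P = 55 − 0.35Q.
Supply slope = (54.25 − 40.75)/(27 − 9) = 0.75, so P = 34 + 0.75Q.
Competitive equilibrium: 55 − 0.35Q = 34 + 0.75Q → Q* = 19.0909, P* = 48.3182.
At the ceiling P = 43.4, quantity supplied = (43.4 − 34)/0.75 = 12.5333.
Willingness to pay at Q' = 12.5333: 55 − 0.35·12.5333 = 50.6133.
ΔQ = 19.0909 − 12.5333 = 6.5576; wedge = 50.6133 − 43.4 = 7.2133.
Welfare loss = ½ × 6.5576 × 7.2133 = 23.65.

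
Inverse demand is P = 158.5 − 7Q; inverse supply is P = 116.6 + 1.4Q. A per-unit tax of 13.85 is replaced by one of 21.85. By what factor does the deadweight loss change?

Competitive equilibrium: 158.5 − 7Q = 116.6 + 1.4Q → Q* = 4.9881, P* = 123.5833.
For a per-unit tax t: ΔQ = t/8.4, so DWL = ½·t·(t/8.4) = t²/16.8.
At t = 13.85: DWL = 11.418. At t = 21.85: DWL = 28.418.
Ratio = (21.85/13.85)² = 2.489.

2.489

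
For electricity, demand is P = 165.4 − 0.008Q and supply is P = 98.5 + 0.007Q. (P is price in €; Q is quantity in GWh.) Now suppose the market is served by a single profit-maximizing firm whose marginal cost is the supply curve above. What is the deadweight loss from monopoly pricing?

€18049.09

Competitive equilibrium: 165.4 − 0.008Q = 98.5 + 0.007Q → Q* = 4460, P* = 129.72.
Marginal revenue: MR = 165.4 − 0.016Q. Set MR = MC: 165.4 − 0.016Q = 98.5 + 0.007Q → Q_m = 2908.695652.
Price P_m = 165.4 − 0.008·2908.695652 = 142.130435; MC(Q_m) = 98.5 + 0.007·2908.695652 = 118.86087.
Competitive Q* = 4460, so ΔQ = 1551.304348; wedge = 142.130435 − 118.86087 = 23.269565.
The triangle = ½ × 1551.304348 × 23.269565 = €18049.09.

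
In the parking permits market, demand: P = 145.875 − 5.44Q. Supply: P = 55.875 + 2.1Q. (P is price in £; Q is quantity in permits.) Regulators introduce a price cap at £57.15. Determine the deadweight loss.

£483.88

Competitive equilibrium: 145.875 − 5.44Q = 55.875 + 2.1Q → Q* = 11.9363, P* = 80.9413.
At the ceiling P = 57.15, quantity supplied = (57.15 − 55.875)/2.1 = 0.6071.
Willingness to pay at Q' = 0.6071: 145.875 − 5.44·0.6071 = 142.5724.
ΔQ = 11.9363 − 0.6071 = 11.3292; wedge = 142.5724 − 57.15 = 85.4224.
Deadweight loss = ½ × 11.3292 × 85.4224 = £483.88.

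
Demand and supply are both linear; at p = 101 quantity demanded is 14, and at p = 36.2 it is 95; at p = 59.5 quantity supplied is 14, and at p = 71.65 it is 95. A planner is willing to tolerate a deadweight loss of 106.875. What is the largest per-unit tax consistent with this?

Demand slope = (36.2 − 101)/(95 − 14) = −0.8, so p = 112.2 − 0.8q.
Supply slope = (71.65 − 59.5)/(95 − 14) = 0.15, so p = 57.4 + 0.15q.
Competitive equilibrium: 112.2 − 0.8q = 57.4 + 0.15q → q* = 57.6842, p* = 66.0526.
A tax t gives Δq = t/0.95 and wedge t, so DWL = t²/1.9.
t²/1.9 = 106.875 → t² = 203.0625 → t = 14.25.

14.25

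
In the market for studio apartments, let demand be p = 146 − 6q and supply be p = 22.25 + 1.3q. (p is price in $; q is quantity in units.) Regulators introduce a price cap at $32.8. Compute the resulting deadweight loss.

Competitive equilibrium: 146 − 6q = 22.25 + 1.3q → q* = 16.9521, p* = 44.2877.
At the ceiling p = 32.8, quantity supplied = (32.8 − 22.25)/1.3 = 8.1154.
Willingness to pay at q' = 8.1154: 146 − 6·8.1154 = 97.3076.
Δq = 16.9521 − 8.1154 = 8.8367; wedge = 97.3076 − 32.8 = 64.5076.
Deadweight loss = ½ × 8.8367 × 64.5076 = $285.02.

$285.02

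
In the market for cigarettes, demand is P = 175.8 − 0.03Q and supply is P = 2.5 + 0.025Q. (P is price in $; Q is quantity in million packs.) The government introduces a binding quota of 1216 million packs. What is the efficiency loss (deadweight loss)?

$102956.51 million

Competitive equilibrium: 175.8 − 0.03Q = 2.5 + 0.025Q → Q* = 3150.9091, P* = 81.2727.
At Q = 1216: demand price = 175.8 − 0.03·1216 = 139.32; supply price = 2.5 + 0.025·1216 = 32.9.
ΔQ = 3150.9091 − 1216 = 1934.9091; wedge = 139.32 − 32.9 = 106.42.
Deadweight loss = ½ × 1934.9091 × 106.42 = $102956.51 million.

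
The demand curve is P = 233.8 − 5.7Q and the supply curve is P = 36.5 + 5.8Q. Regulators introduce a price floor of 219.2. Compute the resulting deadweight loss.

Competitive equilibrium: 233.8 − 5.7Q = 36.5 + 5.8Q → Q* = 17.1565, P* = 136.0078.
At the floor P = 219.2, quantity demanded = (233.8 − 219.2)/5.7 = 2.5614.
Sellers' marginal cost at Q' = 2.5614: 36.5 + 5.8·2.5614 = 51.3561.
ΔQ = 17.1565 − 2.5614 = 14.5951; wedge = 219.2 − 51.3561 = 167.8439.
Deadweight loss = ½ × 14.5951 × 167.8439 = 1224.85.

1224.85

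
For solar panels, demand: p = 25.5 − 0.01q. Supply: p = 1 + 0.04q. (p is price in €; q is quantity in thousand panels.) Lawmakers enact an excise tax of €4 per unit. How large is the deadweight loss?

€160 thousand

Competitive equilibrium: 25.5 − 0.01q = 1 + 0.04q → q* = 490, p* = 20.6.
With the tax, the buyer price exceeds the seller price by 4: (25.5 − 0.01q) − (1 + 0.04q) = 4 → q' = 410.
Δq = 490 − 410 = 80; the wedge equals the tax, 4.
DWL = ½ × 80 × 4 = €160 thousand.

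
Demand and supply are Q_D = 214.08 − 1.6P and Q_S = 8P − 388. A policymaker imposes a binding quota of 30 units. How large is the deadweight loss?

2629.23

In inverse form: demand P = 133.8 − 0.625Q, supply P = 48.5 + 0.125Q.
Competitive equilibrium: 133.8 − 0.625Q = 48.5 + 0.125Q → Q* = 113.7333, P* = 62.7167.
At Q = 30: demand price = 133.8 − 0.625·30 = 115.05; supply price = 48.5 + 0.125·30 = 52.25.
ΔQ = 113.7333 − 30 = 83.7333; wedge = 115.05 − 52.25 = 62.8.
DWL = ½ × 83.7333 × 62.8 = 2629.23.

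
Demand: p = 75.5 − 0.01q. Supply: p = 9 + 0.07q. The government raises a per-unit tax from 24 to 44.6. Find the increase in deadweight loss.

Competitive equilibrium: 75.5 − 0.01q = 9 + 0.07q → q* = 831.25, p* = 67.1875.
For a per-unit tax t: Δq = t/0.08, so DWL = ½·t·(t/0.08) = t²/0.16.
At t = 24: DWL = 3600. At t = 44.6: DWL = 12432.25.
Increase = 12432.25 − 3600 = 8832.25.

8832.25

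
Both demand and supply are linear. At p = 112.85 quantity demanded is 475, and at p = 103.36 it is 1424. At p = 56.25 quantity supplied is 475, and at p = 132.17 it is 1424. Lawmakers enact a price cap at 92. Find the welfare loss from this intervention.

1490.81

Demand slope = (103.36 − 112.85)/(1424 − 475) = −0.01, so p = 117.6 − 0.01q.
Supply slope = (132.17 − 56.25)/(1424 − 475) = 0.08, so p = 18.25 + 0.08q.
Competitive equilibrium: 117.6 − 0.01q = 18.25 + 0.08q → q* = 1103.8889, p* = 106.5611.
At the ceiling p = 92, quantity supplied = (92 − 18.25)/0.08 = 921.875.
Willingness to pay at q' = 921.875: 117.6 − 0.01·921.875 = 108.3813.
Δq = 1103.8889 − 921.875 = 182.0139; wedge = 108.3813 − 92 = 16.3813.
DWL = ½ × 182.0139 × 16.3813 = 1490.81.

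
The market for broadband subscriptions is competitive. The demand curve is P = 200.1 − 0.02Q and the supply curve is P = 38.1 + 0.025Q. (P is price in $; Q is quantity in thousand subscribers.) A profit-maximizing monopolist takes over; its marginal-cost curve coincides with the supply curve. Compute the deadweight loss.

$27607.10 thousand

Competitive equilibrium: 200.1 − 0.02Q = 38.1 + 0.025Q → Q* = 3600, P* = 128.1.
Marginal revenue: MR = 200.1 − 0.04Q. Set MR = MC: 200.1 − 0.04Q = 38.1 + 0.025Q → Q_m = 2492.30769.
Price P_m = 200.1 − 0.02·2492.30769 = 150.25385; MC(Q_m) = 38.1 + 0.025·2492.30769 = 100.40769.
Competitive Q* = 3600, so ΔQ = 1107.69231; wedge = 150.25385 − 100.40769 = 49.84616.
The triangle = ½ × 1107.69231 × 49.84616 = $27607.10 thousand.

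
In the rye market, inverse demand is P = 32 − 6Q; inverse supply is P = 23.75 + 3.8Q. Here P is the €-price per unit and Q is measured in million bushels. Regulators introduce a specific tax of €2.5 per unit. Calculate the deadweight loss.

Competitive equilibrium: 32 − 6Q = 23.75 + 3.8Q → Q* = 0.8418, P* = 26.949.
With the tax, the buyer price exceeds the seller price by 2.5: (32 − 6Q) − (23.75 + 3.8Q) = 2.5 → Q' = 0.5867.
ΔQ = 0.8418 − 0.5867 = 0.2551; the wedge equals the tax, 2.5.
Deadweight loss = ½ × 0.2551 × 2.5 = €0.32 million.

€0.32 million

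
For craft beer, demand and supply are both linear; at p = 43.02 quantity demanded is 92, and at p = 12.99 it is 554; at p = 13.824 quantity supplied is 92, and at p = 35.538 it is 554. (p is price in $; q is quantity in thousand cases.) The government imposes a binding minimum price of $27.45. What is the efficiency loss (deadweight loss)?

$25.03 thousand

Demand slope = (12.99 − 43.02)/(554 − 92) = −0.065, so p = 49 − 0.065q.
Supply slope = (35.538 − 13.824)/(554 − 92) = 0.047, so p = 9.5 + 0.047q.
Competitive equilibrium: 49 − 0.065q = 9.5 + 0.047q → q* = 352.6786, p* = 26.0759.
At the floor p = 27.45, quantity demanded = (49 − 27.45)/0.065 = 331.5385.
Sellers' marginal cost at q' = 331.5385: 9.5 + 0.047·331.5385 = 25.0823.
Δq = 352.6786 − 331.5385 = 21.1401; wedge = 27.45 − 25.0823 = 2.3677.
Welfare loss = ½ × 21.1401 × 2.3677 = $25.03 thousand.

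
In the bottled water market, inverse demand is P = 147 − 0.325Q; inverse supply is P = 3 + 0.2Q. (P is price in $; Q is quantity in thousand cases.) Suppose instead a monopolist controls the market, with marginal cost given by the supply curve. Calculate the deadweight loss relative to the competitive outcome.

Competitive equilibrium: 147 − 0.325Q = 3 + 0.2Q → Q* = 274.2857, P* = 57.8571.
Marginal revenue: MR = 147 − 0.65Q. Set MR = MC: 147 − 0.65Q = 3 + 0.2Q → Q_m = 169.4118.
Price P_m = 147 − 0.325·169.4118 = 91.9412; MC(Q_m) = 3 + 0.2·169.4118 = 36.8824.
Competitive Q* = 274.2857, so ΔQ = 104.8739; wedge = 91.9412 − 36.8824 = 55.0588.
The triangle = ½ × 104.8739 × 55.0588 = $2887.12 thousand.

$2887.12 thousand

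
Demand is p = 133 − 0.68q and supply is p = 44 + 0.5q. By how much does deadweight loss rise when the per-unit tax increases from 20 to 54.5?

1089.09

Competitive equilibrium: 133 − 0.68q = 44 + 0.5q → q* = 75.4237, p* = 81.7119.
For a per-unit tax t: Δq = t/1.18, so DWL = ½·t·(t/1.18) = t²/2.36.
At t = 20: DWL = 169.492. At t = 54.5: DWL = 1258.581.
Increase = 1258.581 − 169.492 = 1089.09.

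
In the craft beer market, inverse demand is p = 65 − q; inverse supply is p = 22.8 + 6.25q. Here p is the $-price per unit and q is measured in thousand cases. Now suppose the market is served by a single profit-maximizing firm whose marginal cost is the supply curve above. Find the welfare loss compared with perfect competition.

Competitive equilibrium: 65 − q = 22.8 + 6.25q → q* = 5.8207, p* = 59.1793.
Marginal revenue: MR = 65 − 2q. Set MR = MC: 65 − 2q = 22.8 + 6.25q → q_m = 5.1152.
Price p_m = 65 − 1·5.1152 = 59.8848; MC(q_m) = 22.8 + 6.25·5.1152 = 54.77.
Competitive q* = 5.8207, so Δq = 0.7055; wedge = 59.8848 − 54.77 = 5.1148.
The triangle = ½ × 0.7055 × 5.1148 = $1.80 thousand.

$1.80 thousand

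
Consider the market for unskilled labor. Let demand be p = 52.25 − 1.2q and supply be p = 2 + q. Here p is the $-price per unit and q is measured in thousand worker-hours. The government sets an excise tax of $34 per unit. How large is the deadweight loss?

$262.73 thousand

Competitive equilibrium: 52.25 − 1.2q = 2 + q → q* = 22.8409, p* = 24.8409.
With the tax, the buyer price exceeds the seller price by 34: (52.25 − 1.2q) − (2 + q) = 34 → q' = 7.3864.
Δq = 22.8409 − 7.3864 = 15.4545; the wedge equals the tax, 34.
The triangle = ½ × 15.4545 × 34 = $262.73 thousand.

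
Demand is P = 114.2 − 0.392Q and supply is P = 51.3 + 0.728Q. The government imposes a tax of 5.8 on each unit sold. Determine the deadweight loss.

Competitive equilibrium: 114.2 − 0.392Q = 51.3 + 0.728Q → Q* = 56.1607, P* = 92.185.
With the tax, the buyer price exceeds the seller price by 5.8: (114.2 − 0.392Q) − (51.3 + 0.728Q) = 5.8 → Q' = 50.9821.
ΔQ = 56.1607 − 50.9821 = 5.1786; the wedge equals the tax, 5.8.
Welfare loss = ½ × 5.1786 × 5.8 = 15.02.

15.02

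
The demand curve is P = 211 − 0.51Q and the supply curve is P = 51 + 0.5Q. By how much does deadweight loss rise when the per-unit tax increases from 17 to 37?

534.65

Competitive equilibrium: 211 − 0.51Q = 51 + 0.5Q → Q* = 158.4158, P* = 130.2079.
For a per-unit tax t: ΔQ = t/1.01, so DWL = ½·t·(t/1.01) = t²/2.02.
At t = 17: DWL = 143.069. At t = 37: DWL = 677.723.
Increase = 677.723 − 143.069 = 534.65.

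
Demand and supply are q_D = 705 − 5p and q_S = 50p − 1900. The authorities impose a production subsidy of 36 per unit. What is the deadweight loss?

In inverse form: demand p = 141 − 0.2q, supply p = 38 + 0.02q.
Competitive equilibrium: 141 − 0.2q = 38 + 0.02q → q* = 468.18182, p* = 47.36364.
The subsidy lowers effective supply by 36: p = 2 + 0.02q.
New quantity: 141 − 0.2q = 2 + 0.02q → q' = 631.81818.
Overproduction Δq = 631.81818 − 468.18182 = 163.63636; wedge = subsidy = 36.
Deadweight loss = ½ × 163.63636 × 36 = 2945.45.

2945.45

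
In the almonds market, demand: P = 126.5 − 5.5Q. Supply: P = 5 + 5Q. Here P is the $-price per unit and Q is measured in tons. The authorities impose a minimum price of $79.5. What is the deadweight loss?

Competitive equilibrium: 126.5 − 5.5Q = 5 + 5Q → Q* = 11.5714, P* = 62.8571.
At the floor P = 79.5, quantity demanded = (126.5 − 79.5)/5.5 = 8.5455.
Sellers' marginal cost at Q' = 8.5455: 5 + 5·8.5455 = 47.7275.
ΔQ = 11.5714 − 8.5455 = 3.0259; wedge = 79.5 − 47.7275 = 31.7725.
DWL = ½ × 3.0259 × 31.7725 = $48.07.

$48.07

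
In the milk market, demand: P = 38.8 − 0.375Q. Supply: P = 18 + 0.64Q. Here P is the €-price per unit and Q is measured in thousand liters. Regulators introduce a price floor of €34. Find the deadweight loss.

€30.03 thousand

Competitive equilibrium: 38.8 − 0.375Q = 18 + 0.64Q → Q* = 20.4926, P* = 31.1153.
At the floor P = 34, quantity demanded = (38.8 − 34)/0.375 = 12.8.
Sellers' marginal cost at Q' = 12.8: 18 + 0.64·12.8 = 26.192.
ΔQ = 20.4926 − 12.8 = 7.6926; wedge = 34 − 26.192 = 7.808.
DWL = ½ × 7.6926 × 7.808 = €30.03 thousand.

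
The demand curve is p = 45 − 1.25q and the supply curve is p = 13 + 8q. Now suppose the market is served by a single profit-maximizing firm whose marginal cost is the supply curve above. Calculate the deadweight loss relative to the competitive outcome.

Competitive equilibrium: 45 − 1.25q = 13 + 8q → q* = 3.4595, p* = 40.6757.
Marginal revenue: MR = 45 − 2.5q. Set MR = MC: 45 − 2.5q = 13 + 8q → q_m = 3.0476.
Price p_m = 45 − 1.25·3.0476 = 41.1905; MC(q_m) = 13 + 8·3.0476 = 37.3808.
Competitive q* = 3.4595, so Δq = 0.4119; wedge = 41.1905 − 37.3808 = 3.8097.
The triangle = ½ × 0.4119 × 3.8097 = 0.78.

0.78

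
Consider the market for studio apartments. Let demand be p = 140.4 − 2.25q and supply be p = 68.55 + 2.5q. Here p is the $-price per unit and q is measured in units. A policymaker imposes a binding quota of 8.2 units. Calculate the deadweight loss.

$113.94

Competitive equilibrium: 140.4 − 2.25q = 68.55 + 2.5q → q* = 15.1263, p* = 106.3658.
At q = 8.2: demand price = 140.4 − 2.25·8.2 = 121.95; supply price = 68.55 + 2.5·8.2 = 89.05.
Δq = 15.1263 − 8.2 = 6.9263; wedge = 121.95 − 89.05 = 32.9.
Welfare loss = ½ × 6.9263 × 32.9 = $113.94.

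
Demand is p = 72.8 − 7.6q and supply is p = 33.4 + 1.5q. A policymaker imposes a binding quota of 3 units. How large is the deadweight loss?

Competitive equilibrium: 72.8 − 7.6q = 33.4 + 1.5q → q* = 4.3297, p* = 39.8945.
At q = 3: demand price = 72.8 − 7.6·3 = 50; supply price = 33.4 + 1.5·3 = 37.9.
Δq = 4.3297 − 3 = 1.3297; wedge = 50 − 37.9 = 12.1.
DWL = ½ × 1.3297 × 12.1 = 8.04.

8.04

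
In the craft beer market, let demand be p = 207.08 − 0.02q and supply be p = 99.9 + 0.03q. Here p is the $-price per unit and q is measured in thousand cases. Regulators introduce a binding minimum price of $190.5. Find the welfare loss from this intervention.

Competitive equilibrium: 207.08 − 0.02q = 99.9 + 0.03q → q* = 2143.6, p* = 164.208.
At the floor p = 190.5, quantity demanded = (207.08 − 190.5)/0.02 = 829.
Sellers' marginal cost at q' = 829: 99.9 + 0.03·829 = 124.77.
Δq = 2143.6 − 829 = 1314.6; wedge = 190.5 − 124.77 = 65.73.
Welfare loss = ½ × 1314.6 × 65.73 = $43204.329 thousand.

$43204.329 thousand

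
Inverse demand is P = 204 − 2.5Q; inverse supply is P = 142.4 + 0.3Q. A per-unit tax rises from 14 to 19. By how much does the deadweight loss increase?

Competitive equilibrium: 204 − 2.5Q = 142.4 + 0.3Q → Q* = 22, P* = 149.
For a per-unit tax t: ΔQ = t/2.8, so DWL = ½·t·(t/2.8) = t²/5.6.
At t = 14: DWL = 35. At t = 19: DWL = 64.464.
Increase = 64.464 − 35 = 29.46.

29.46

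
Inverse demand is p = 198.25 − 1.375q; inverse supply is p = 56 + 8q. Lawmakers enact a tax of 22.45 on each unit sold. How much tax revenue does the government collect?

Competitive equilibrium: 198.25 − 1.375q = 56 + 8q → q* = 15.1733, p* = 177.3867.
With the tax, the buyer price exceeds the seller price by 22.45: (198.25 − 1.375q) − (56 + 8q) = 22.45 → q' = 12.7787.
Tax revenue = 22.45 × 12.7787 = 286.88.

286.88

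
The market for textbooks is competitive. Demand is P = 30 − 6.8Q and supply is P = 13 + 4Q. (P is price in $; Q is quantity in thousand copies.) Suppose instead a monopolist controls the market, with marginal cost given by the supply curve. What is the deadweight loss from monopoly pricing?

Competitive equilibrium: 30 − 6.8Q = 13 + 4Q → Q* = 1.5741, P* = 19.2963.
Marginal revenue: MR = 30 − 13.6Q. Set MR = MC: 30 − 13.6Q = 13 + 4Q → Q_m = 0.9659.
Price P_m = 30 − 6.8·0.9659 = 23.4319; MC(Q_m) = 13 + 4·0.9659 = 16.8636.
Competitive Q* = 1.5741, so ΔQ = 0.6082; wedge = 23.4319 − 16.8636 = 6.5683.
The triangle = ½ × 0.6082 × 6.5683 = $2 thousand.

$2 thousand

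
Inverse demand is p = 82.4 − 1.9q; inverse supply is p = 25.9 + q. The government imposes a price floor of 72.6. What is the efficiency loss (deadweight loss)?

Competitive equilibrium: 82.4 − 1.9q = 25.9 + q → q* = 19.4828, p* = 45.3828.
At the floor p = 72.6, quantity demanded = (82.4 − 72.6)/1.9 = 5.1579.
Sellers' marginal cost at q' = 5.1579: 25.9 + 1·5.1579 = 31.0579.
Δq = 19.4828 − 5.1579 = 14.3249; wedge = 72.6 − 31.0579 = 41.5421.
DWL = ½ × 14.3249 × 41.5421 = 297.54.

297.54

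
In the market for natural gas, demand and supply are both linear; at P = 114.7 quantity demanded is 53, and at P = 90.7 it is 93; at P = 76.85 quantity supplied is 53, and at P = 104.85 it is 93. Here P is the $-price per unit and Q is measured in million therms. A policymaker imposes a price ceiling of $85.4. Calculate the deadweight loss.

$185.67 million

Demand slope = (90.7 − 114.7)/(93 − 53) = −0.6, so P = 146.5 − 0.6Q.
Supply slope = (104.85 − 76.85)/(93 − 53) = 0.7, so P = 39.75 + 0.7Q.
Competitive equilibrium: 146.5 − 0.6Q = 39.75 + 0.7Q → Q* = 82.1154, P* = 97.2308.
At the ceiling P = 85.4, quantity supplied = (85.4 − 39.75)/0.7 = 65.2143.
Willingness to pay at Q' = 65.2143: 146.5 − 0.6·65.2143 = 107.3714.
ΔQ = 82.1154 − 65.2143 = 16.9011; wedge = 107.3714 − 85.4 = 21.9714.
The triangle = ½ × 16.9011 × 21.9714 = $185.67 million.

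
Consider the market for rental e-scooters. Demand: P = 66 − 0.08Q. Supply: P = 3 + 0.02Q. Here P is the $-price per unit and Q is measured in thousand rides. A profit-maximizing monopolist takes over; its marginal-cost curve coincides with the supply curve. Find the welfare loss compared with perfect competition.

Competitive equilibrium: 66 − 0.08Q = 3 + 0.02Q → Q* = 630, P* = 15.6.
Marginal revenue: MR = 66 − 0.16Q. Set MR = MC: 66 − 0.16Q = 3 + 0.02Q → Q_m = 350.
Price P_m = 66 − 0.08·350 = 38; MC(Q_m) = 3 + 0.02·350 = 10.
Competitive Q* = 630, so ΔQ = 280; wedge = 38 − 10 = 28.
The triangle = ½ × 280 × 28 = $3920 thousand.

$3920 thousand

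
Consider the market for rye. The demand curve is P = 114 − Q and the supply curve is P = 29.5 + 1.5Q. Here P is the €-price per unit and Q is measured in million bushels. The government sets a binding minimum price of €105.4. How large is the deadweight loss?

€793.80 million

Competitive equilibrium: 114 − Q = 29.5 + 1.5Q → Q* = 33.8, P* = 80.2.
At the floor P = 105.4, quantity demanded = (114 − 105.4)/1 = 8.6.
Sellers' marginal cost at Q' = 8.6: 29.5 + 1.5·8.6 = 42.4.
ΔQ = 33.8 − 8.6 = 25.2; wedge = 105.4 − 42.4 = 63.
The triangle = ½ × 25.2 × 63 = €793.80 million.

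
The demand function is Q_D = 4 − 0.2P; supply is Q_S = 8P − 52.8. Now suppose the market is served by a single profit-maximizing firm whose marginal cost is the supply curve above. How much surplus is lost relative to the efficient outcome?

4.27

In inverse form: demand P = 20 − 5Q, supply P = 6.6 + 0.125Q.
Competitive equilibrium: 20 − 5Q = 6.6 + 0.125Q → Q* = 2.6146, P* = 6.9268.
Marginal revenue: MR = 20 − 10Q. Set MR = MC: 20 − 10Q = 6.6 + 0.125Q → Q_m = 1.3235.
Price P_m = 20 − 5·1.3235 = 13.3825; MC(Q_m) = 6.6 + 0.125·1.3235 = 6.7654.
Competitive Q* = 2.6146, so ΔQ = 1.2911; wedge = 13.3825 − 6.7654 = 6.6171.
Welfare loss = ½ × 1.2911 × 6.6171 = 4.27.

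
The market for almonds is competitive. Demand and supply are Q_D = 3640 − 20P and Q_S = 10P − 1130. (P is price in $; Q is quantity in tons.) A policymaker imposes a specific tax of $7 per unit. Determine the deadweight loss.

In inverse form: demand P = 182 − 0.05Q, supply P = 113 + 0.1Q.
Competitive equilibrium: 182 − 0.05Q = 113 + 0.1Q → Q* = 460, P* = 159.
With the tax, the buyer price exceeds the seller price by 7: (182 − 0.05Q) − (113 + 0.1Q) = 7 → Q' = 413.3333.
ΔQ = 460 − 413.3333 = 46.6667; the wedge equals the tax, 7.
The triangle = ½ × 46.6667 × 7 = $163.33.

$163.33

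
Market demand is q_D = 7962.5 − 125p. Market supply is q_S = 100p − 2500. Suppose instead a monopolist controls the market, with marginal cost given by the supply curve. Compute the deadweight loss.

In inverse form: demand p = 63.7 − 0.008q, supply p = 25 + 0.01q.
Competitive equilibrium: 63.7 − 0.008q = 25 + 0.01q → q* = 2150, p* = 46.5.
Marginal revenue: MR = 63.7 − 0.016q. Set MR = MC: 63.7 − 0.016q = 25 + 0.01q → q_m = 1488.4615.
Price p_m = 63.7 − 0.008·1488.4615 = 51.7923; MC(q_m) = 25 + 0.01·1488.4615 = 39.8846.
Competitive q* = 2150, so Δq = 661.5385; wedge = 51.7923 − 39.8846 = 11.9077.
DWL = ½ × 661.5385 × 11.9077 = 3938.70.

3938.70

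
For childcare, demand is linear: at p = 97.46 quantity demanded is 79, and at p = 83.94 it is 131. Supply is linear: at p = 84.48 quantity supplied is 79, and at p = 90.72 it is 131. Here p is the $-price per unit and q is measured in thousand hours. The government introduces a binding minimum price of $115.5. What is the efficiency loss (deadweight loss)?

$2037 thousand

Demand slope = (83.94 − 97.46)/(131 − 79) = −0.26, so p = 118 − 0.26q.
Supply slope = (90.72 − 84.48)/(131 − 79) = 0.12, so p = 75 + 0.12q.
Competitive equilibrium: 118 − 0.26q = 75 + 0.12q → q* = 113.1579, p* = 88.5789.
At the floor p = 115.5, quantity demanded = (118 − 115.5)/0.26 = 9.6154.
Sellers' marginal cost at q' = 9.6154: 75 + 0.12·9.6154 = 76.1538.
Δq = 113.1579 − 9.6154 = 103.5425; wedge = 115.5 − 76.1538 = 39.3462.
DWL = ½ × 103.5425 × 39.3462 = $2037 thousand.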